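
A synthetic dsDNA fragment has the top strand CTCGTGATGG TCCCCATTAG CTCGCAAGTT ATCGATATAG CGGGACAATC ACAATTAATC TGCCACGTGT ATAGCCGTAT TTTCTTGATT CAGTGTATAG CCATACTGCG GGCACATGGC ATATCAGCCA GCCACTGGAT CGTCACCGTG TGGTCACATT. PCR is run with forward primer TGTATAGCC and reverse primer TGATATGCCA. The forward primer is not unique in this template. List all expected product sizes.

The forward primer TGTATAGCC matches the top strand at positions 68–76, 94–102.
The reverse primer's reverse complement is TGGCATATCA, matching at positions 117–126.
Each forward site pairs with the reverse site to give a product ending at position 126: sizes 59, 33 bp.

59 bp, 33 bp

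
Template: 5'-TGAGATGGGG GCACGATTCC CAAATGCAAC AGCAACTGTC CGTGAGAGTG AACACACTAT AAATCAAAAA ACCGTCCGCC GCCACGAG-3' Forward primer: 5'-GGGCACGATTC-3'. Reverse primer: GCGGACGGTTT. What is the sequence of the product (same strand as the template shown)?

5'-GGGCACGATTCCCAAATGCAACAGCAACTGTCCGTGAGAGTGAACACACTATAAATCAAAAAACCGTCCGC-3'

The forward primer matches the template at positions 9–19.
Reverse complement of the reverse primer: AAACCGTCCGC. This occurs on the top strand at positions 69–79.
The product is the template from position 9 through 79 (71 bp).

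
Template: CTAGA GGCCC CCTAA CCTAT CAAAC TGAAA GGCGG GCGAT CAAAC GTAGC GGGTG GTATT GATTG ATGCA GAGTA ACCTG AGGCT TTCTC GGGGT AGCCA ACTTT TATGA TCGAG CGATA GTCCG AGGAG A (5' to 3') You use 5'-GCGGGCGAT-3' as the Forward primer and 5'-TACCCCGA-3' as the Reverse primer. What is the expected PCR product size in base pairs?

Scanning the template, GCGGGCGAT occurs at positions 32–40; this primer anneals to the bottom strand there with its 3' end pointing downstream.
Reverse complement of the reverse primer: TCGGGGTA. This occurs on the top strand at positions 89–96.
Product length = (reverse-primer end) − (forward-primer start) + 1 = 96 − 32 + 1 = 65 bp.

65 bp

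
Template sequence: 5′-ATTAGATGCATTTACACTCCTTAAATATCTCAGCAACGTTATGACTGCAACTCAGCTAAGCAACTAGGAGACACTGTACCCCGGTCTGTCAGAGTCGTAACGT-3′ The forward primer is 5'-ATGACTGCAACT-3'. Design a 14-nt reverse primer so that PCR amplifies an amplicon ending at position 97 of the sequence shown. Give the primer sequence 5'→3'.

The forward primer binds at positions 41–52; the product's 3' end on the top strand is position 97.
The reverse primer anneals to the top strand over positions 84–97, i.e. to GTCTGTCAGAGTCG.
Its sequence written 5'→3' is the reverse complement: CGACTCTGACAGAC.

5'-CGACTCTGACAGAC-3'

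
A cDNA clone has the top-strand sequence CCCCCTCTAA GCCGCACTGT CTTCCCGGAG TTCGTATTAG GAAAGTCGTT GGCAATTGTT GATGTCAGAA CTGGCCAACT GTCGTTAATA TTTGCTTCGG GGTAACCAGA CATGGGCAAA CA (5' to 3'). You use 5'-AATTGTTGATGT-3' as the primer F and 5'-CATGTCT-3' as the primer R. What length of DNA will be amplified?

61 bp

The forward primer matches the template at positions 54–65.
Reverse complement of the reverse primer: AGACATG. This occurs on the top strand at positions 108–114.
The product runs from position 54 to position 114, so its length is 114 − 54 + 1 = 61 bp.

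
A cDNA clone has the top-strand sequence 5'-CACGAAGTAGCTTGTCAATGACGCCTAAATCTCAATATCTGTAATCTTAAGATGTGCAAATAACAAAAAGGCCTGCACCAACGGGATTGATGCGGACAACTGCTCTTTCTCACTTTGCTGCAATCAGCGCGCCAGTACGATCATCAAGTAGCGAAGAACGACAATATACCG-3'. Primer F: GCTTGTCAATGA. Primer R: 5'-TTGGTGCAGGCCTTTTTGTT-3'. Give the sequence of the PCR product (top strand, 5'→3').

The forward primer matches the template at positions 10–21.
Reverse complement of the reverse primer: AACAAAAAGGCCTGCACCAA. This occurs on the top strand at positions 62–81.
The product is the template from position 10 through 81 (72 bp).

5'-GCTTGTCAATGACGCCTAAATCTCAATATCTGTAATCTTAAGATGTGCAAATAACAAAAAGGCCTGCACCAA-3'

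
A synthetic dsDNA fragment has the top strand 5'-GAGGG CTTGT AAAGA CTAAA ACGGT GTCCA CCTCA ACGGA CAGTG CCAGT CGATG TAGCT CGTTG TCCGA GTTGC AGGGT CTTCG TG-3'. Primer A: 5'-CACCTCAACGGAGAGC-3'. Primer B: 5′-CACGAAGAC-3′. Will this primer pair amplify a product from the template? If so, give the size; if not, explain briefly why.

No product — primer A has no binding site in the template.

Primer A (CACCTCAACGGAGAGC) does not match the top strand, and its reverse complement GCTCTCCGTTGAGGTG does not match either.
With no annealing site for primer A, no amplification occurs.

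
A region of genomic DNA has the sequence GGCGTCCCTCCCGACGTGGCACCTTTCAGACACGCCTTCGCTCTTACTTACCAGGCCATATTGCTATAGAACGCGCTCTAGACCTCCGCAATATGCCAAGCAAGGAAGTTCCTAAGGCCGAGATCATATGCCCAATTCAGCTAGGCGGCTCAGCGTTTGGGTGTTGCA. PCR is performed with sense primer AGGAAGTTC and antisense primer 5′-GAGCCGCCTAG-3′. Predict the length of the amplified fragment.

49 bp

Forward primer AGGAAGTTC is found on the top strand at positions 103–111.
Reverse complement of the reverse primer: CTAGGCGGCTC. This occurs on the top strand at positions 141–151.
The product runs from position 103 to position 151, so its length is 151 − 103 + 1 = 49 bp.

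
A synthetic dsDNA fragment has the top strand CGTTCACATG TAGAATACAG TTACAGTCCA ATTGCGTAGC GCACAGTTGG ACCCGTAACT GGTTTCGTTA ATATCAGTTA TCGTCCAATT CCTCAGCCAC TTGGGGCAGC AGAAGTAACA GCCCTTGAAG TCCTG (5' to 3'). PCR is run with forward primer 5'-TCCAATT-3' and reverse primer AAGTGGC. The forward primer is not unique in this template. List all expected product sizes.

76 bp, 19 bp

The forward primer TCCAATT matches the top strand at positions 27–33, 84–90.
The reverse primer's reverse complement is GCCACTT, matching at positions 96–102.
Each forward site pairs with the reverse site to give a product ending at position 102: sizes 76, 19 bp.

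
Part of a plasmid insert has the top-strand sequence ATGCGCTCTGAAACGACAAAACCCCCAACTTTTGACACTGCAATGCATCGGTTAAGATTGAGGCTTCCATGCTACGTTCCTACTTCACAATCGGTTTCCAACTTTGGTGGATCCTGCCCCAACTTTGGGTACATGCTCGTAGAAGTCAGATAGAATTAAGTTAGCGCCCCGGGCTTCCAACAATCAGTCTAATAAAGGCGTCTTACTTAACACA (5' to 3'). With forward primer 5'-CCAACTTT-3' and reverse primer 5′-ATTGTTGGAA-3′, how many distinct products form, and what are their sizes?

Three products: 160 bp, 87 bp, 66 bp

The forward primer CCAACTTT matches the top strand at positions 25–32, 98–105, 119–126.
The reverse primer's reverse complement is TTCCAACAAT, matching at positions 175–184.
Each forward site pairs with the reverse site to give a product ending at position 184: sizes 160, 87, 66 bp.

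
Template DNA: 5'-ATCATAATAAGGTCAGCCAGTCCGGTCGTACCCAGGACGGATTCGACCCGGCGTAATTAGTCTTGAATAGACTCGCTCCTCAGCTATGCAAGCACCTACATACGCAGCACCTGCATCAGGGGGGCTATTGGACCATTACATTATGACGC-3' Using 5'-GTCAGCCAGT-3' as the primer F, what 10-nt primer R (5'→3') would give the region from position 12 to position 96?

5'-GGTGCTTGCA-3'

The product's 3' end on the top strand is position 96.
The reverse primer anneals to the top strand over positions 87–96, i.e. to TGCAAGCACC.
Its sequence written 5'→3' is the reverse complement: GGTGCTTGCA.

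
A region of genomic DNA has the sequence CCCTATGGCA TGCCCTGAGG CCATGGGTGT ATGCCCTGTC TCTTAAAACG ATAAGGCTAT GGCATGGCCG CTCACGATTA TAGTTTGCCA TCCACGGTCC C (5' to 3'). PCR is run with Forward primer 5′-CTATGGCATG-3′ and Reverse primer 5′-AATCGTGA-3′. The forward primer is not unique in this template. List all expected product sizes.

The forward primer CTATGGCATG matches the top strand at positions 3–12, 57–66.
The reverse primer's reverse complement is TCACGATT, matching at positions 72–79.
Each forward site pairs with the reverse site to give a product ending at position 79: sizes 77, 23 bp.

77 bp, 23 bp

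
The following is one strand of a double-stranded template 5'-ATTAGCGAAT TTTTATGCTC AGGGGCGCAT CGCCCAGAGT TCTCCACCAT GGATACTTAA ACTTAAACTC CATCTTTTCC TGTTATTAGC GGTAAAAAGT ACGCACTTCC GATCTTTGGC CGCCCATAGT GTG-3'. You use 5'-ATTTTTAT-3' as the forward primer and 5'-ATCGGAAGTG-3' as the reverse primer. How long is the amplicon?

The forward primer matches the template at positions 9–16.
The reverse primer's reverse complement is CACTTCCGAT, which matches the template at positions 104–113.
Amplicon spans positions 9–113: 105 bp.

105 bp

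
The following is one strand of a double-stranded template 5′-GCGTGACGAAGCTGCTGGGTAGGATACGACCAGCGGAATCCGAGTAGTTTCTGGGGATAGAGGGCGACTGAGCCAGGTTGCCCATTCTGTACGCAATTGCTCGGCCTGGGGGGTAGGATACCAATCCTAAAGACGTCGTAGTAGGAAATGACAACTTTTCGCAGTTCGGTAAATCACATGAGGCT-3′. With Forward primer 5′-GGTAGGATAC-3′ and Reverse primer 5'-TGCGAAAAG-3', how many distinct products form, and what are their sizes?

The forward primer GGTAGGATAC matches the top strand at positions 18–27, 112–121.
The reverse primer's reverse complement is CTTTTCGCA, matching at positions 155–163.
Each forward site pairs with the reverse site to give a product ending at position 163: sizes 146, 52 bp.

Two products: 146 bp, 52 bp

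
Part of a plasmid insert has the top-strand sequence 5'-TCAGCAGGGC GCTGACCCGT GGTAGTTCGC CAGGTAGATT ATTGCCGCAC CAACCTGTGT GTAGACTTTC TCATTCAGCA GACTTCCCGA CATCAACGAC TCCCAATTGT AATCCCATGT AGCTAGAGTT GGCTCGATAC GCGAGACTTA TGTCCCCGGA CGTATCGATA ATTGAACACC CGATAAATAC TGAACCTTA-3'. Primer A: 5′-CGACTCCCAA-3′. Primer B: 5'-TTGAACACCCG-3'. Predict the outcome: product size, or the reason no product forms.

Primer A (CGACTCCCAA) matches the top strand at positions 97–106 (3' end points downstream).
Primer B (TTGAACACCCG) also matches the top strand directly, at positions 172–182 — its reverse complement CGGGTGTTCAA is not present.
Both primers anneal to the bottom strand with 3' ends pointing the same way, so neither can prime synthesis back toward the other.

No product — both primers anneal to the same strand and extend in the same direction.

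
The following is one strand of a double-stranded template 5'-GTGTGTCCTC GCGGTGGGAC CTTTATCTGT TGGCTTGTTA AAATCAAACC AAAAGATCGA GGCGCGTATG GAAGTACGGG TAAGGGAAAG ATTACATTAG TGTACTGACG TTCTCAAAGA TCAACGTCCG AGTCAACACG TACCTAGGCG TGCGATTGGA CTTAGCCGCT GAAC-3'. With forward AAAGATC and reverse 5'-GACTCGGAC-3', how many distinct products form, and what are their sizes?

The forward primer AAAGATC matches the top strand at positions 52–58, 116–122.
The reverse primer's reverse complement is GTCCGAGTC, matching at positions 126–134.
Each forward site pairs with the reverse site to give a product ending at position 134: sizes 83, 19 bp.

Two products: 83 bp, 19 bp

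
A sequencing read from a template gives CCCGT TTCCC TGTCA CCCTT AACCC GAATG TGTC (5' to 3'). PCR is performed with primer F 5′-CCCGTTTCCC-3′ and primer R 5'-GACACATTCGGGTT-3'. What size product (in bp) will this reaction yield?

Forward primer CCCGTTTCCC is found on the top strand at positions 1–10.
Reverse complement of the reverse primer: AACCCGAATGTGTC. This occurs on the top strand at positions 21–34.
Product length = (reverse-primer end) − (forward-primer start) + 1 = 34 − 1 + 1 = 34 bp.

34 bp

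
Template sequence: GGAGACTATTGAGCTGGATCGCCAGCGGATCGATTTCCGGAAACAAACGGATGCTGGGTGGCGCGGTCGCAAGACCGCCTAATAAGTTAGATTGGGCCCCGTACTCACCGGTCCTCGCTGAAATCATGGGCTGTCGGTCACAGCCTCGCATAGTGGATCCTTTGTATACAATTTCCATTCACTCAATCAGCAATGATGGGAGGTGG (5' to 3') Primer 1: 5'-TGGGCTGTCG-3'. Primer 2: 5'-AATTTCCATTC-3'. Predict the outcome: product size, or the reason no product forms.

Primer 1 (TGGGCTGTCG) matches the top strand at positions 127–136 (3' end points downstream).
Primer 2 (AATTTCCATTC) also matches the top strand directly, at positions 170–180 — its reverse complement GAATGGAAATT is not present.
Both primers anneal to the bottom strand with 3' ends pointing the same way, so neither can prime synthesis back toward the other.

No product — both primers anneal to the same strand and extend in the same direction.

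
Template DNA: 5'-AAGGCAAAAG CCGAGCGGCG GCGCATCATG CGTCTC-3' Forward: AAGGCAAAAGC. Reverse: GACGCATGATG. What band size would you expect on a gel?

Forward primer AAGGCAAAAGC is found on the top strand at positions 1–11.
Taking the reverse complement of GACGCATGATG gives CATCATGCGTC, found at positions 24–34 on the template; the primer anneals here to the top strand with its 3' end pointing upstream.
The product runs from position 1 to position 34, so its length is 34 − 1 + 1 = 34 bp.

34 bp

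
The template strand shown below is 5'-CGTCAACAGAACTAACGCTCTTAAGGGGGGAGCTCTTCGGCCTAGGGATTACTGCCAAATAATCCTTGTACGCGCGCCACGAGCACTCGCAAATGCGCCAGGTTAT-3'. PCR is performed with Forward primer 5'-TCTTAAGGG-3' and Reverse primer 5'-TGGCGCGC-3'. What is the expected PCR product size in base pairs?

61 bp

The forward primer matches the template at positions 19–27.
Reverse complement of the reverse primer: GCGCGCCA. This occurs on the top strand at positions 72–79.
Product length = (reverse-primer end) − (forward-primer start) + 1 = 79 − 19 + 1 = 61 bp.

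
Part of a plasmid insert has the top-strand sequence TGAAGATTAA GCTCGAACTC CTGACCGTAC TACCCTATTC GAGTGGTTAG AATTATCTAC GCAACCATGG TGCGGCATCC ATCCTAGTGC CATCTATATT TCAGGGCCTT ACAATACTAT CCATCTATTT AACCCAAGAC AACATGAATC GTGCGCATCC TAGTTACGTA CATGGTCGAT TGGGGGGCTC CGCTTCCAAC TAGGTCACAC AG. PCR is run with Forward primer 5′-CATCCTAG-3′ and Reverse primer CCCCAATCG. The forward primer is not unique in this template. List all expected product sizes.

The forward primer CATCCTAG matches the top strand at positions 80–87, 156–163.
The reverse primer's reverse complement is CGATTGGGG, matching at positions 177–185.
Each forward site pairs with the reverse site to give a product ending at position 185: sizes 106, 30 bp.

106 bp, 30 bp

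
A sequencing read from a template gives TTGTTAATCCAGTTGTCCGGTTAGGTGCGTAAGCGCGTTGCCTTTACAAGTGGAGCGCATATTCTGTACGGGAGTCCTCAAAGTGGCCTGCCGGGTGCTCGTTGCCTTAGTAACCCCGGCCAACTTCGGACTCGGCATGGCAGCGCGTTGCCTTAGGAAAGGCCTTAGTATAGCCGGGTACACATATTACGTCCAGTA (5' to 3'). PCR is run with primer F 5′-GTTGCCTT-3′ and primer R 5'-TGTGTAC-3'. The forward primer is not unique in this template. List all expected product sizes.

The forward primer GTTGCCTT matches the top strand at positions 37–44, 101–108, 147–154.
The reverse primer's reverse complement is GTACACA, matching at positions 178–184.
Each forward site pairs with the reverse site to give a product ending at position 184: sizes 148, 84, 38 bp.

148 bp, 84 bp, 38 bp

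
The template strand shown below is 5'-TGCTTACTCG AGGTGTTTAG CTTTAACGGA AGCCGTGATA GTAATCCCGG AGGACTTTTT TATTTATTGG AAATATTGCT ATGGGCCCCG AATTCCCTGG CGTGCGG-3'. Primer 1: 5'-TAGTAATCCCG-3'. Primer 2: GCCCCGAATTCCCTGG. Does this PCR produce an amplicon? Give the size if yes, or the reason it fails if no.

Primer 1 (TAGTAATCCCG) matches the top strand at positions 39–49 (3' end points downstream).
Primer 2 (GCCCCGAATTCCCTGG) also matches the top strand directly, at positions 85–100 — its reverse complement CCAGGGAATTCGGGGC is not present.
Both primers anneal to the bottom strand with 3' ends pointing the same way, so neither can prime synthesis back toward the other.

No product — both primers anneal to the same strand and extend in the same direction.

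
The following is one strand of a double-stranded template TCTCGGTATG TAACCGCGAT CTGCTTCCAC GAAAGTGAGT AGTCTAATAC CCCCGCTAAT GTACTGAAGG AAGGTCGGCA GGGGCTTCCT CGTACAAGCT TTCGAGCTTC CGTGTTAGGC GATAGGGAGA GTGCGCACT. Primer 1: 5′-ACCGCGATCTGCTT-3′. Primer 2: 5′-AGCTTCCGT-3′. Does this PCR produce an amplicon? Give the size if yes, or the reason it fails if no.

No product — both primers anneal to the same strand and extend in the same direction.

Primer 1 (ACCGCGATCTGCTT) matches the top strand at positions 13–26 (3' end points downstream).
Primer 2 (AGCTTCCGT) also matches the top strand directly, at positions 105–113 — its reverse complement ACGGAAGCT is not present.
Both primers anneal to the bottom strand with 3' ends pointing the same way, so neither can prime synthesis back toward the other.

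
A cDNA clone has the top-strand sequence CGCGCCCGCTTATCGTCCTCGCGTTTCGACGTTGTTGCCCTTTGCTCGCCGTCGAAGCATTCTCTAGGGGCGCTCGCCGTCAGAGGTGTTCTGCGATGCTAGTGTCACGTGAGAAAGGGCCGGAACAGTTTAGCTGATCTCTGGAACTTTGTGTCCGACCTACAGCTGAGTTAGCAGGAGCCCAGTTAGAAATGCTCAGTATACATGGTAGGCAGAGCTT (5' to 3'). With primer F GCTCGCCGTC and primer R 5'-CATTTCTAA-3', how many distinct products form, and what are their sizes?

Two products: 151 bp, 123 bp

The forward primer GCTCGCCGTC matches the top strand at positions 44–53, 72–81.
The reverse primer's reverse complement is TTAGAAATG, matching at positions 186–194.
Each forward site pairs with the reverse site to give a product ending at position 194: sizes 151, 123 bp.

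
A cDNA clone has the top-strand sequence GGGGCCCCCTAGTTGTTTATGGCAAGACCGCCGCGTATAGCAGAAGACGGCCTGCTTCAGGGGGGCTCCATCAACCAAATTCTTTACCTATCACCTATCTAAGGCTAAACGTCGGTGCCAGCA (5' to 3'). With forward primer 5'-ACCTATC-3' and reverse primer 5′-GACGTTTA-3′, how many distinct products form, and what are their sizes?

Two products: 28 bp, 21 bp

The forward primer ACCTATC matches the top strand at positions 86–92, 93–99.
The reverse primer's reverse complement is TAAACGTC, matching at positions 106–113.
Each forward site pairs with the reverse site to give a product ending at position 113: sizes 28, 21 bp.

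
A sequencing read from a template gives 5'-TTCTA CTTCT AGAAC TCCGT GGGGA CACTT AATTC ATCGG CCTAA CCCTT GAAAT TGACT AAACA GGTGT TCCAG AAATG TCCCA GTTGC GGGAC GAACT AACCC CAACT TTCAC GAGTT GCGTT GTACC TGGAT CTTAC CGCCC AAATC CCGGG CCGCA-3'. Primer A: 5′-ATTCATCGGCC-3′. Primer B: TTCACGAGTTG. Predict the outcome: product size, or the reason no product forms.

No product — both primers anneal to the same strand and extend in the same direction.

Primer A (ATTCATCGGCC) matches the top strand at positions 32–42 (3' end points downstream).
Primer B (TTCACGAGTTG) also matches the top strand directly, at positions 111–121 — its reverse complement CAACTCGTGAA is not present.
Both primers anneal to the bottom strand with 3' ends pointing the same way, so neither can prime synthesis back toward the other.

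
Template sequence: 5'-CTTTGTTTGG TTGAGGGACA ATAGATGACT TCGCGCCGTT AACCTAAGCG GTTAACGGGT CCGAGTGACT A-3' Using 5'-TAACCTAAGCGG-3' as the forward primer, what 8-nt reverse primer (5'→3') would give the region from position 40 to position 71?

5'-TAGTCACT-3'

The product's 3' end on the top strand is position 71.
The reverse primer anneals to the top strand over positions 64–71, i.e. to AGTGACTA.
Its sequence written 5'→3' is the reverse complement: TAGTCACT.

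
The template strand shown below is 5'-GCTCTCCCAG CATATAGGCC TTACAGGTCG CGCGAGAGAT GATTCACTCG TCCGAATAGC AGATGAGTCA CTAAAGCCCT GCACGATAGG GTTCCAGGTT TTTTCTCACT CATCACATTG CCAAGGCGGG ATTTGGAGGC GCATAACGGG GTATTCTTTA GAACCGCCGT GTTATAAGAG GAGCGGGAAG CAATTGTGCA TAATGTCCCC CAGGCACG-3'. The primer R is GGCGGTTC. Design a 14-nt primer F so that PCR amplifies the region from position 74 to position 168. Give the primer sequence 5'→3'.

The reverse primer's reverse complement GAACCGCC matches the template at positions 161–168; the product starts at position 74.
The forward primer is identical to the top strand over positions 74–87: AAGCCCTGCACGAT.

5'-AAGCCCTGCACGAT-3'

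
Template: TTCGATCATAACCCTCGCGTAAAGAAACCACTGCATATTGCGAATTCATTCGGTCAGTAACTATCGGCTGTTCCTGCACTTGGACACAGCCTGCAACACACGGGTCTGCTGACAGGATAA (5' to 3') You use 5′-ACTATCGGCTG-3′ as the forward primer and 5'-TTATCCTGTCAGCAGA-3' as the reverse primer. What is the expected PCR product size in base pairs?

Scanning the template, ACTATCGGCTG occurs at positions 60–70; this primer anneals to the bottom strand there with its 3' end pointing downstream.
The reverse primer's reverse complement is TCTGCTGACAGGATAA, which matches the template at positions 105–120.
Product length = (reverse-primer end) − (forward-primer start) + 1 = 120 − 60 + 1 = 61 bp.

61 bp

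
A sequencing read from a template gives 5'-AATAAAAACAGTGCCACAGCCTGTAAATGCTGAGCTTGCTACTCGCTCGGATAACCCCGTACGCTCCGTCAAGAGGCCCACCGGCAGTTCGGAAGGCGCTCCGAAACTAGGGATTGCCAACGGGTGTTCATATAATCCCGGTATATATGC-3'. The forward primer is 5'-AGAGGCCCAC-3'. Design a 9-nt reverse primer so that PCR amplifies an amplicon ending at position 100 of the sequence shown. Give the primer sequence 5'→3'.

The forward primer binds at positions 72–81; the product's 3' end on the top strand is position 100.
The reverse primer anneals to the top strand over positions 92–100, i.e. to GAAGGCGCT.
Its sequence written 5'→3' is the reverse complement: AGCGCCTTC.

5'-AGCGCCTTC-3'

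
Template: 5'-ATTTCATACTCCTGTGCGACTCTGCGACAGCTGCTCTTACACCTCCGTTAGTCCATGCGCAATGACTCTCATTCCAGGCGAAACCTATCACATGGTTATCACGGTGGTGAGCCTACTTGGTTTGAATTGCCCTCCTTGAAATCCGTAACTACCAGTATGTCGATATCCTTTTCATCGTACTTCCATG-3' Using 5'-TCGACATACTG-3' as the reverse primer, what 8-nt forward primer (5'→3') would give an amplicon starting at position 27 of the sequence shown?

The reverse primer's reverse complement CAGTATGTCGA matches the template at positions 153–163; the product starts at position 27.
The forward primer is identical to the top strand over positions 27–34: ACAGCTGC.

5'-ACAGCTGC-3'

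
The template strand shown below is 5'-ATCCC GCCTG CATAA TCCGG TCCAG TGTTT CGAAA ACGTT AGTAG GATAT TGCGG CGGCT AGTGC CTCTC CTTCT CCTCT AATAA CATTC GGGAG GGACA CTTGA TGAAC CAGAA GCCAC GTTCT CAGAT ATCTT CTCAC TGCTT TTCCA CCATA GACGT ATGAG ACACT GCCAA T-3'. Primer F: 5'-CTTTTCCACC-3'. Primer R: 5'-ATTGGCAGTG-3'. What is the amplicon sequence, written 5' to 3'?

5'-CTTTTCCACCATAGACGTATGAGACACTGCCAAT-3'

The forward primer matches the template at positions 143–152.
Taking the reverse complement of ATTGGCAGTG gives CACTGCCAAT, found at positions 167–176 on the template; the primer anneals here to the top strand with its 3' end pointing upstream.
The product is the template from position 143 through 176 (34 bp).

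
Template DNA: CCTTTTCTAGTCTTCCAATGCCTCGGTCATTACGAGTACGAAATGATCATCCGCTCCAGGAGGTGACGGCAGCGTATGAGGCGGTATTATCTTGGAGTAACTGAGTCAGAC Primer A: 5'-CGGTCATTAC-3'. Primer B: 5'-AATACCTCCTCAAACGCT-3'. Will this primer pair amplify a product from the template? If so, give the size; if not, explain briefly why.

Primer B (AATACCTCCTCAAACGCT) does not match the top strand, and its reverse complement AGCGTTTGAGGAGGTATT does not match either.
With no annealing site for primer B, no amplification occurs.

No product — primer B has no binding site in the template.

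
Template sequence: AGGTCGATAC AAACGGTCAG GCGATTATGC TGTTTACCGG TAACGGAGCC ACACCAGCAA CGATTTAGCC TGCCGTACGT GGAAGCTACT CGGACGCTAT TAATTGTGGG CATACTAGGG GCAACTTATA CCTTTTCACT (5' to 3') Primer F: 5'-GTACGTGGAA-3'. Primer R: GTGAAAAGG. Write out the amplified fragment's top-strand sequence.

The forward primer matches the template at positions 75–84.
Taking the reverse complement of GTGAAAAGG gives CCTTTTCAC, found at positions 131–139 on the template; the primer anneals here to the top strand with its 3' end pointing upstream.
The product is the template from position 75 through 139 (65 bp).

5'-GTACGTGGAAGCTACTCGGACGCTATTAATTGTGGGCATACTAGGGGCAACTTATACCTTTTCAC-3'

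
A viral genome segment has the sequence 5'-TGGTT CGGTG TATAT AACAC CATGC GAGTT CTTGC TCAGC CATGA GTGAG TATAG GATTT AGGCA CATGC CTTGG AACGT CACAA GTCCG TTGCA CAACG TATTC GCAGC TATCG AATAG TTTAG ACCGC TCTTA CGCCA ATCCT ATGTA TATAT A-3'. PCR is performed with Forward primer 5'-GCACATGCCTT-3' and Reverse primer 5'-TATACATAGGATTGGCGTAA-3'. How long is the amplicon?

90 bp

The forward primer matches the template at positions 63–73.
Reverse complement of the reverse primer: TTACGCCAATCCTATGTATA. This occurs on the top strand at positions 133–152.
Amplicon spans positions 63–152: 90 bp.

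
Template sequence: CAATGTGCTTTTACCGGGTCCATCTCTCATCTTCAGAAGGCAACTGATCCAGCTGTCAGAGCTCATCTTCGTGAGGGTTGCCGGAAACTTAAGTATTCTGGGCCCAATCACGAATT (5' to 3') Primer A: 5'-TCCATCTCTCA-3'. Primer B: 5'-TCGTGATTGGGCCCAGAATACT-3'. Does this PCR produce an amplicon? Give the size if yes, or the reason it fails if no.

Primer A (TCCATCTCTCA) matches the top strand at positions 19–29; it acts as a forward primer.
Primer B's reverse complement is AGTATTCTGGGCCCAATCACGA, matching the top strand at positions 92–113; it acts as a reverse primer.
The 3' ends face each other across positions 19–113, giving a 95 bp product.

Yes — a 95 bp product.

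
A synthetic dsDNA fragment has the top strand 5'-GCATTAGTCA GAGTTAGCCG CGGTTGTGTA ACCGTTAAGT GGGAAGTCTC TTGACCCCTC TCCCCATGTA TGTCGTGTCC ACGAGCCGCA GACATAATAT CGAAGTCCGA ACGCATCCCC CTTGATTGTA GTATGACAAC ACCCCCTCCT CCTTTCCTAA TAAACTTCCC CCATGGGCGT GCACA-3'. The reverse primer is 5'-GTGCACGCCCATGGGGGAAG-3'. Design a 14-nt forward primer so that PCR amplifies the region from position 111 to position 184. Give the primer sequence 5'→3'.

The reverse primer's reverse complement CTTCCCCCATGGGCGTGCAC matches the template at positions 165–184; the product starts at position 111.
The forward primer is identical to the top strand over positions 111–124: ACGCATCCCCCTTG.

5'-ACGCATCCCCCTTG-3'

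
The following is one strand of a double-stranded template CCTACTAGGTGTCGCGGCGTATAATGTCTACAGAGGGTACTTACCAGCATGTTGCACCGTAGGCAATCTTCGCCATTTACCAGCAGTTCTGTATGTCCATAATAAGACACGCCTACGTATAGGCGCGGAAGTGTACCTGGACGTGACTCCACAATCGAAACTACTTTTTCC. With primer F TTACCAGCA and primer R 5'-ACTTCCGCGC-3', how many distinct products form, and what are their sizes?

Two products: 92 bp, 56 bp

The forward primer TTACCAGCA matches the top strand at positions 41–49, 77–85.
The reverse primer's reverse complement is GCGCGGAAGT, matching at positions 123–132.
Each forward site pairs with the reverse site to give a product ending at position 132: sizes 92, 56 bp.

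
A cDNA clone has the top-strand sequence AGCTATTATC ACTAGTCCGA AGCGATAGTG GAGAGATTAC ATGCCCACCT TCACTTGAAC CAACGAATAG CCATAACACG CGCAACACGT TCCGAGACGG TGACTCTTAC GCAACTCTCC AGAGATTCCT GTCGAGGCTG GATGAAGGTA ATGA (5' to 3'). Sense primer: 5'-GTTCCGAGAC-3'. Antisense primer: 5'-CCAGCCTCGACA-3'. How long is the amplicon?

53 bp

The forward primer matches the template at positions 89–98.
The reverse primer's reverse complement is TGTCGAGGCTGG, which matches the template at positions 130–141.
Amplicon spans positions 89–141: 53 bp.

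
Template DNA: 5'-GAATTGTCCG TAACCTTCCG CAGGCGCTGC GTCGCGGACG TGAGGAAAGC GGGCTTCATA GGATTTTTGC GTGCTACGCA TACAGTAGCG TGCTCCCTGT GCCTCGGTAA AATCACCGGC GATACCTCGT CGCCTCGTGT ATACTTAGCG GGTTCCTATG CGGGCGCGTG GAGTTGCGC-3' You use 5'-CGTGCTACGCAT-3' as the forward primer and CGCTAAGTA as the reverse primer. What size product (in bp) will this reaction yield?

Forward primer CGTGCTACGCAT is found on the top strand at positions 70–81.
The reverse primer's reverse complement is TACTTAGCG, which matches the template at positions 142–150.
The product runs from position 70 to position 150, so its length is 150 − 70 + 1 = 81 bp.

81 bp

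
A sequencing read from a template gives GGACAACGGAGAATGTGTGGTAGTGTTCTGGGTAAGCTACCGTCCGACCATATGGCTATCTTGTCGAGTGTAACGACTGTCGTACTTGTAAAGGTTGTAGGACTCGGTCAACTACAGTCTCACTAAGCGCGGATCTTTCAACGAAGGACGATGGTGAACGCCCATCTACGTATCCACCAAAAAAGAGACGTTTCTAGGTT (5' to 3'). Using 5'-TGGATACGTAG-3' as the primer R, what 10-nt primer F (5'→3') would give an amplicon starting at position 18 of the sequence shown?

5'-TGGTAGTGTT-3'

The reverse primer's reverse complement CTACGTATCCA matches the template at positions 166–176; the product starts at position 18.
The forward primer is identical to the top strand over positions 18–27: TGGTAGTGTT.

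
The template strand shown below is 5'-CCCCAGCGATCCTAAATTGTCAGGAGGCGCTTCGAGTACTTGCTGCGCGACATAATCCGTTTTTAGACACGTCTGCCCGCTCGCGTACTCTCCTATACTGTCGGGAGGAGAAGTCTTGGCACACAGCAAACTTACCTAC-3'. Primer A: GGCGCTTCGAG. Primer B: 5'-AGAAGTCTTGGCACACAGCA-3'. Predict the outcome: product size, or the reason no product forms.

Primer A (GGCGCTTCGAG) matches the top strand at positions 26–36 (3' end points downstream).
Primer B (AGAAGTCTTGGCACACAGCA) also matches the top strand directly, at positions 109–128 — its reverse complement TGCTGTGTGCCAAGACTTCT is not present.
Both primers anneal to the bottom strand with 3' ends pointing the same way, so neither can prime synthesis back toward the other.

No product — both primers anneal to the same strand and extend in the same direction.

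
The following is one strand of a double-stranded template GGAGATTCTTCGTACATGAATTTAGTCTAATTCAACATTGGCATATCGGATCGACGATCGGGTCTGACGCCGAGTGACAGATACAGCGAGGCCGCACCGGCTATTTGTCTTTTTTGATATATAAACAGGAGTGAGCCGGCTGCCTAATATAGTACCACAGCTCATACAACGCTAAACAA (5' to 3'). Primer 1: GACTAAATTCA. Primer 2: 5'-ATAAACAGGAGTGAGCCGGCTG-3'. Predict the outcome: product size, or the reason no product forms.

Primer 1 (GACTAAATTCA) has reverse complement TGAATTTAGTC, which matches the top strand at positions 17–27; primer 1 anneals to the top strand there with its 3' end pointing upstream toward position 17.
Primer 2 (ATAAACAGGAGTGAGCCGGCTG) matches the top strand directly at positions 121–142; it anneals to the bottom strand with its 3' end pointing downstream toward position 142.
The 3' ends diverge (primer 1 extends toward position 1, primer 2 toward position 179), so the primers never converge on a shared product.

No product — the primers' 3' ends point away from each other.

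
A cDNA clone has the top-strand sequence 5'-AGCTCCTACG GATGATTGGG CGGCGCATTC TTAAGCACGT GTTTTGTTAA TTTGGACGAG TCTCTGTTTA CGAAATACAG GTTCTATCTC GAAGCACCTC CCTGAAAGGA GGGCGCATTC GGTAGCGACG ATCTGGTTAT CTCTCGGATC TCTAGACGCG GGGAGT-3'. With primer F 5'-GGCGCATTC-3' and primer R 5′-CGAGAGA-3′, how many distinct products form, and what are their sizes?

The forward primer GGCGCATTC matches the top strand at positions 22–30, 112–120.
The reverse primer's reverse complement is TCTCTCG, matching at positions 140–146.
Each forward site pairs with the reverse site to give a product ending at position 146: sizes 125, 35 bp.

Two products: 125 bp, 35 bp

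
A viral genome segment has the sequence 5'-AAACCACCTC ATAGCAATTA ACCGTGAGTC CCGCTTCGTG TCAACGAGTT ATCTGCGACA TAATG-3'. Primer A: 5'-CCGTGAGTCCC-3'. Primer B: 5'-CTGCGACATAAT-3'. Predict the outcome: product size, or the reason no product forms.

No product — both primers anneal to the same strand and extend in the same direction.

Primer A (CCGTGAGTCCC) matches the top strand at positions 22–32 (3' end points downstream).
Primer B (CTGCGACATAAT) also matches the top strand directly, at positions 53–64 — its reverse complement ATTATGTCGCAG is not present.
Both primers anneal to the bottom strand with 3' ends pointing the same way, so neither can prime synthesis back toward the other.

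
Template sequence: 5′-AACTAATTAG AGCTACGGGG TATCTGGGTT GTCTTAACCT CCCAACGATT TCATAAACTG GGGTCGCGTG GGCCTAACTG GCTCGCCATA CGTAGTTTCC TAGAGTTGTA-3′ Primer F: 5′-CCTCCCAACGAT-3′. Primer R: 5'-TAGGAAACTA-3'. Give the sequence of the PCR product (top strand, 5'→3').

Scanning the template, CCTCCCAACGAT occurs at positions 38–49; this primer anneals to the bottom strand there with its 3' end pointing downstream.
Reverse complement of the reverse primer: TAGTTTCCTA. This occurs on the top strand at positions 93–102.
The product is the template from position 38 through 102 (65 bp).

5'-CCTCCCAACGATTTCATAAACTGGGGTCGCGTGGGCCTAACTGGCTCGCCATACGTAGTTTCCTA-3'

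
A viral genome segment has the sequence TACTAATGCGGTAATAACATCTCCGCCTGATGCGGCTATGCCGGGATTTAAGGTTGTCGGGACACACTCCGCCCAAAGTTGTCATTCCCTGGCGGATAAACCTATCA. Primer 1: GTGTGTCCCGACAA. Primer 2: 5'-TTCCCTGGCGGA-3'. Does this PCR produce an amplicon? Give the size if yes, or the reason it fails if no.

Primer 1 (GTGTGTCCCGACAA) has reverse complement TTGTCGGGACACAC, which matches the top strand at positions 54–67; primer 1 anneals to the top strand there with its 3' end pointing upstream toward position 54.
Primer 2 (TTCCCTGGCGGA) matches the top strand directly at positions 85–96; it anneals to the bottom strand with its 3' end pointing downstream toward position 96.
The 3' ends diverge (primer 1 extends toward position 1, primer 2 toward position 107), so the primers never converge on a shared product.

No product — the primers' 3' ends point away from each other.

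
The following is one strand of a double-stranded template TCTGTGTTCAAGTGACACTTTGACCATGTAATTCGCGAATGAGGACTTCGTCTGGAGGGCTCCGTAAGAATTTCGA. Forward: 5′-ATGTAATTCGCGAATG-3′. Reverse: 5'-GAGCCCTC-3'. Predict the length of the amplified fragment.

Forward primer ATGTAATTCGCGAATG is found on the top strand at positions 26–41.
Reverse complement of the reverse primer: GAGGGCTC. This occurs on the top strand at positions 55–62.
Product length = (reverse-primer end) − (forward-primer start) + 1 = 62 − 26 + 1 = 37 bp.

37 bp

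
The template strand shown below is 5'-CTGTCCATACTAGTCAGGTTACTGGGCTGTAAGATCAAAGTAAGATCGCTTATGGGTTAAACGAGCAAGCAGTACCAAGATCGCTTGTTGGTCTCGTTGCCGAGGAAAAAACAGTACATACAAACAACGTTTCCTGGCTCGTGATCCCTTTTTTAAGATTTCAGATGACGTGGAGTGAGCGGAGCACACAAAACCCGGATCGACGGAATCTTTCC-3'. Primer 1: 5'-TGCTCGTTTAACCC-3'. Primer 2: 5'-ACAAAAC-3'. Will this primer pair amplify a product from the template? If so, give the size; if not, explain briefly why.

No product — the primers' 3' ends point away from each other.

Primer 1 (TGCTCGTTTAACCC) has reverse complement GGGTTAAACGAGCA, which matches the top strand at positions 54–67; primer 1 anneals to the top strand there with its 3' end pointing upstream toward position 54.
Primer 2 (ACAAAAC) matches the top strand directly at positions 188–194; it anneals to the bottom strand with its 3' end pointing downstream toward position 194.
The 3' ends diverge (primer 1 extends toward position 1, primer 2 toward position 215), so the primers never converge on a shared product.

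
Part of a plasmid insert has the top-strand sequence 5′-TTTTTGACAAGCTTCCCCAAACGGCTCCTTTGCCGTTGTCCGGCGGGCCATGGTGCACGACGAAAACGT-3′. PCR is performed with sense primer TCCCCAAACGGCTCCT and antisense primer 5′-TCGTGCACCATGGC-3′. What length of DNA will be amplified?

Scanning the template, TCCCCAAACGGCTCCT occurs at positions 14–29; this primer anneals to the bottom strand there with its 3' end pointing downstream.
Reverse complement of the reverse primer: GCCATGGTGCACGA. This occurs on the top strand at positions 47–60.
Product length = (reverse-primer end) − (forward-primer start) + 1 = 60 − 14 + 1 = 47 bp.

47 bp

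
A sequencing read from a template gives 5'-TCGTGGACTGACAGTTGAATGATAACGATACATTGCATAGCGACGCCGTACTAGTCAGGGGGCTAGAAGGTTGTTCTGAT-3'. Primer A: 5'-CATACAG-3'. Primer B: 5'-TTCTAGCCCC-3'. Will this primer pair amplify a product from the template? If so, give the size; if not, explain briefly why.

Primer A (CATACAG) does not match the top strand, and its reverse complement CTGTATG does not match either.
With no annealing site for primer A, no amplification occurs.

No product — primer A has no binding site in the template.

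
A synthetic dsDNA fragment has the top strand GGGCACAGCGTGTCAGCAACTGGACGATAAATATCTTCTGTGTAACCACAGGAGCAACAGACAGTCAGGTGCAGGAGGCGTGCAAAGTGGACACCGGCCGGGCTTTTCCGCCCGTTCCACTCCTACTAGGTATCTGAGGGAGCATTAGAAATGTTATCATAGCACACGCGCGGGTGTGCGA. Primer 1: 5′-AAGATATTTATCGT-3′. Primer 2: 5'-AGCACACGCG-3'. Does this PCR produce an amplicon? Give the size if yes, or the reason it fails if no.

No product — the primers' 3' ends point away from each other.

Primer 1 (AAGATATTTATCGT) has reverse complement ACGATAAATATCTT, which matches the top strand at positions 24–37; primer 1 anneals to the top strand there with its 3' end pointing upstream toward position 24.
Primer 2 (AGCACACGCG) matches the top strand directly at positions 161–170; it anneals to the bottom strand with its 3' end pointing downstream toward position 170.
The 3' ends diverge (primer 1 extends toward position 1, primer 2 toward position 181), so the primers never converge on a shared product.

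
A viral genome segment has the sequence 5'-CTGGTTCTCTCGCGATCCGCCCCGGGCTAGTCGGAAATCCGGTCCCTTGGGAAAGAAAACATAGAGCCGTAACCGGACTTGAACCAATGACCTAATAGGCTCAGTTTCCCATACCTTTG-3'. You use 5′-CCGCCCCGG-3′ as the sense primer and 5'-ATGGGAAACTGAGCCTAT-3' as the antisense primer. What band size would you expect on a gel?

96 bp

Scanning the template, CCGCCCCGG occurs at positions 17–25; this primer anneals to the bottom strand there with its 3' end pointing downstream.
Reverse complement of the reverse primer: ATAGGCTCAGTTTCCCAT. This occurs on the top strand at positions 95–112.
Product length = (reverse-primer end) − (forward-primer start) + 1 = 112 − 17 + 1 = 96 bp.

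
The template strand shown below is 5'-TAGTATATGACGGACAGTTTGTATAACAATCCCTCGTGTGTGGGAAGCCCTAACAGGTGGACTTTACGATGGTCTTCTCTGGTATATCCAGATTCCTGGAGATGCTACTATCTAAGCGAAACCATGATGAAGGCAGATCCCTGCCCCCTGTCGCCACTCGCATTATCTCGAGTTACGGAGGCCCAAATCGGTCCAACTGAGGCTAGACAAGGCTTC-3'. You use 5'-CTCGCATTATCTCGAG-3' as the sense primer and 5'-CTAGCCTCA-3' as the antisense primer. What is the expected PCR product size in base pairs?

The forward primer matches the template at positions 157–172.
Taking the reverse complement of CTAGCCTCA gives TGAGGCTAG, found at positions 198–206 on the template; the primer anneals here to the top strand with its 3' end pointing upstream.
Amplicon spans positions 157–206: 50 bp.

50 bp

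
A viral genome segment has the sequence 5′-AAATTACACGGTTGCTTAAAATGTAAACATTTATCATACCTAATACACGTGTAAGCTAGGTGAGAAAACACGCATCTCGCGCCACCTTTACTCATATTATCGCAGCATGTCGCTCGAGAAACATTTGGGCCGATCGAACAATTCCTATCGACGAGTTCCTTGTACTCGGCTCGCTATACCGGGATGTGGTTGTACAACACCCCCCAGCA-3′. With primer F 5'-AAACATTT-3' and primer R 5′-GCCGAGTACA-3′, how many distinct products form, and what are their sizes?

Two products: 146 bp, 52 bp

The forward primer AAACATTT matches the top strand at positions 25–32, 119–126.
The reverse primer's reverse complement is TGTACTCGGC, matching at positions 161–170.
Each forward site pairs with the reverse site to give a product ending at position 170: sizes 146, 52 bp.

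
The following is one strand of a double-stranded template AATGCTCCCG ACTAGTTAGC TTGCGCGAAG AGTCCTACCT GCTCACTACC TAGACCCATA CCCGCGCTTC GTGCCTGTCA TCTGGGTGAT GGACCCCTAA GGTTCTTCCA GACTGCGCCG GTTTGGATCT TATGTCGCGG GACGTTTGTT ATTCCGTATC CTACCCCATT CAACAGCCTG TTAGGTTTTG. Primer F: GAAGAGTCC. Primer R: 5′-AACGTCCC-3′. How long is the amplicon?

120 bp

The forward primer matches the template at positions 27–35.
Reverse complement of the reverse primer: GGGACGTT. This occurs on the top strand at positions 139–146.
Amplicon spans positions 27–146: 120 bp.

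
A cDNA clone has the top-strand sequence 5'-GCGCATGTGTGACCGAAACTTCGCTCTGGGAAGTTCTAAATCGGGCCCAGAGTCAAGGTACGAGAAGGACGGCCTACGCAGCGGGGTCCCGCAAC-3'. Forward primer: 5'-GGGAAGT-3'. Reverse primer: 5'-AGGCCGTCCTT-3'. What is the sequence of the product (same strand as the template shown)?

The forward primer matches the template at positions 28–34.
Taking the reverse complement of AGGCCGTCCTT gives AAGGACGGCCT, found at positions 65–75 on the template; the primer anneals here to the top strand with its 3' end pointing upstream.
The product is the template from position 28 through 75 (48 bp).

5'-GGGAAGTTCTAAATCGGGCCCAGAGTCAAGGTACGAGAAGGACGGCCT-3'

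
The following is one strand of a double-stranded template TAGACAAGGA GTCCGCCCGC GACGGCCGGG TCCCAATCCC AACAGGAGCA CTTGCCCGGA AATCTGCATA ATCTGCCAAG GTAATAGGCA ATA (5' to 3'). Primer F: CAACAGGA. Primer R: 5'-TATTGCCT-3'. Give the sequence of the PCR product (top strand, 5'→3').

5'-CAACAGGAGCACTTGCCCGGAAATCTGCATAATCTGCCAAGGTAATAGGCAATA-3'

Forward primer CAACAGGA is found on the top strand at positions 40–47.
Reverse complement of the reverse primer: AGGCAATA. This occurs on the top strand at positions 86–93.
The product is the template from position 40 through 93 (54 bp).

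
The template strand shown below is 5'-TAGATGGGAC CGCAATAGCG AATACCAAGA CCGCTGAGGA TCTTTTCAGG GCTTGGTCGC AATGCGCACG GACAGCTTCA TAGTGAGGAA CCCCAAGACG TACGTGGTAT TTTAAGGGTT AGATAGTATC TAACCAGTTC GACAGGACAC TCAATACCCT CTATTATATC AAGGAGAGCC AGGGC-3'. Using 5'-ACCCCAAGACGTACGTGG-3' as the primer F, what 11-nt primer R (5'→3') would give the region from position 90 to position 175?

The product's 3' end on the top strand is position 175.
The reverse primer anneals to the top strand over positions 165–175, i.e. to TATATCAAGGA.
Its sequence written 5'→3' is the reverse complement: TCCTTGATATA.

5'-TCCTTGATATA-3'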